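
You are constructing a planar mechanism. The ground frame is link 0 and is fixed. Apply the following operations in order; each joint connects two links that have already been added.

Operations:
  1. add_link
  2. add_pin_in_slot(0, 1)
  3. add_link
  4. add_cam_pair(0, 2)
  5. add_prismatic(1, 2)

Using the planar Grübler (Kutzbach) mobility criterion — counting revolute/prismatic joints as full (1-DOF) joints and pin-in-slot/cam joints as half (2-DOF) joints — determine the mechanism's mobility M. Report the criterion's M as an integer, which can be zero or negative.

M = 2

[1;0;0] (link 0 is ground)
L+ [2;0;0]
PS(0,1)∈J2 [2;0;1]
L+ [3;0;1]
C(0,2)∈J2 [3;0;2]
P(1,2)∈J1 [3;1;2]
mobility = 6 − 2 − 2 = 2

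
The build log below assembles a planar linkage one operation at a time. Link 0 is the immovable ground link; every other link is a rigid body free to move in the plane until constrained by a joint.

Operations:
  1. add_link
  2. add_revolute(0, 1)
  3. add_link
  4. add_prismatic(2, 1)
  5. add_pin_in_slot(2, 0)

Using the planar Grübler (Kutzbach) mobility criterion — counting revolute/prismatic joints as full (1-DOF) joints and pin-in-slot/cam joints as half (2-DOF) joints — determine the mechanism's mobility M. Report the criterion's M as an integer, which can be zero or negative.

ground; <1,0,0>
#1 <2,0,0>
R:0↔1 J1 <2,1,0>
#2 <3,1,0>
P:2↔1 J1 <3,2,0>
PS:2↔0 J2 <3,2,1>
3×2 − 2×2 − 1×1 = 1

M = 1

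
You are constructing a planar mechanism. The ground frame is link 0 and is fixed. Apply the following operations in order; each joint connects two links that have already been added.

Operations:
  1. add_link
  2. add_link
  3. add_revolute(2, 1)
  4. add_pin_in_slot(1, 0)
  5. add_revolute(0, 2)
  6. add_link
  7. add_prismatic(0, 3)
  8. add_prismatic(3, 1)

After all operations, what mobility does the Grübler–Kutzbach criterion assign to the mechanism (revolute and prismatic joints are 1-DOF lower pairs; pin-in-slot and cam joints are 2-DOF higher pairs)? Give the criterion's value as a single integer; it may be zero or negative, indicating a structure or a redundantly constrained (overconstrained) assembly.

[1;0;0] (link 0 is ground)
L+ [2;0;0]
L+ [3;0;0]
R(2,1)∈J1 [3;1;0]
PS(1,0)∈J2 [3;1;1]
R(0,2)∈J1 [3;2;1]
L+ [4;2;1]
P(0,3)∈J1 [4;3;1]
P(3,1)∈J1 [4;4;1]
mobility = 9 − 8 − 1 = 0

M = 0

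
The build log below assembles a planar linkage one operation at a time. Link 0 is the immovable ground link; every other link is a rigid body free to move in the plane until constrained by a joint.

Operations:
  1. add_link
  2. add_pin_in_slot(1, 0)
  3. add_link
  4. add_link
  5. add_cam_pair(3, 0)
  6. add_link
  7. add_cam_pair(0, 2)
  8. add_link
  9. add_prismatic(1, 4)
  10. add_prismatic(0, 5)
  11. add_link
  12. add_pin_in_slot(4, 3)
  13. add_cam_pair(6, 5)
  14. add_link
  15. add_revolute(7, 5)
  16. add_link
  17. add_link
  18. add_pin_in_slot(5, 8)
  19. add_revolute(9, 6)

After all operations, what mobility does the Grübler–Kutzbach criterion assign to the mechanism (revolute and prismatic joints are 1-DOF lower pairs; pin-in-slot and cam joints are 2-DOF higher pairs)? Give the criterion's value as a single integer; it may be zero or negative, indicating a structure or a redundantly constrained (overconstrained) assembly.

L=1 J1=0 J2=0
add link → L=2 J1=0 J2=0
PS@1,0 dof=2 J2 → L=2 J1=0 J2=1
add link → L=3 J1=0 J2=1
add link → L=4 J1=0 J2=1
C@3,0 dof=2 J2 → L=4 J1=0 J2=2
add link → L=5 J1=0 J2=2
C@0,2 dof=2 J2 → L=5 J1=0 J2=3
add link → L=6 J1=0 J2=3
P@1,4 dof=1 J1 → L=6 J1=1 J2=3
P@0,5 dof=1 J1 → L=6 J1=2 J2=3
add link → L=7 J1=2 J2=3
PS@4,3 dof=2 J2 → L=7 J1=2 J2=4
C@6,5 dof=2 J2 → L=7 J1=2 J2=5
add link → L=8 J1=2 J2=5
R@7,5 dof=1 J1 → L=8 J1=3 J2=5
add link → L=9 J1=3 J2=5
add link → L=10 J1=3 J2=5
PS@5,8 dof=2 J2 → L=10 J1=3 J2=6
R@9,6 dof=1 J1 → L=10 J1=4 J2=6
M=3(L−1)−2J1−J2=3·9−2·4−6=13

M = 13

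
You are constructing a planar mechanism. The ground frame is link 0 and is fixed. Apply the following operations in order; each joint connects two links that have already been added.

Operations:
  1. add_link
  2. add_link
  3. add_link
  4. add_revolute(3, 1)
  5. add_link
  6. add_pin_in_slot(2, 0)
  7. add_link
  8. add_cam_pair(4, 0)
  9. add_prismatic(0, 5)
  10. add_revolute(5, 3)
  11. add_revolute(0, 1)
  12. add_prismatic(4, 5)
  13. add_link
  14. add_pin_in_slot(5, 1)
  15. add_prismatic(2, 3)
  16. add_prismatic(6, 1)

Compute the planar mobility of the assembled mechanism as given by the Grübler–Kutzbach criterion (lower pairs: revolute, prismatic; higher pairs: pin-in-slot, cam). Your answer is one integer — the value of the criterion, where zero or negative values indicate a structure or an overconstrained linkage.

link 0 = ground. State L|J1|J2 = 1|0|0
+link1  2|0|0
+link2  3|0|0
+link3  4|0|0
R(3,1) f=1→J1  4|1|0
+link4  5|1|0
PS(2,0) f=2→J2  5|1|1
+link5  6|1|1
C(4,0) f=2→J2  6|1|2
P(0,5) f=1→J1  6|2|2
R(5,3) f=1→J1  6|3|2
R(0,1) f=1→J1  6|4|2
P(4,5) f=1→J1  6|5|2
+link6  7|5|2
PS(5,1) f=2→J2  7|5|3
P(2,3) f=1→J1  7|6|3
P(6,1) f=1→J1  7|7|3
M = 3(7−1)−2·7−3 = 18−14−3 = 1

M = 1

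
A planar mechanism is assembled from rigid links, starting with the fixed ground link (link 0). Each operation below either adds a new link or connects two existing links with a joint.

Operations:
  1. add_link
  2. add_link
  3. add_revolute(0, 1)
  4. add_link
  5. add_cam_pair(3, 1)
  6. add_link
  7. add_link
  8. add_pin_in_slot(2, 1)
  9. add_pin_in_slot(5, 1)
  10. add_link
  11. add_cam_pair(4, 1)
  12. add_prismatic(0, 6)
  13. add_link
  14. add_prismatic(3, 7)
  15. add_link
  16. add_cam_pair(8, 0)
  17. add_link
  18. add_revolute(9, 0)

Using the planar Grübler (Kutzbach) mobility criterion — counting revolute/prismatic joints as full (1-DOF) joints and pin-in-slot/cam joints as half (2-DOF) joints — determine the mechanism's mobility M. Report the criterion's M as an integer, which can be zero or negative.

(L,J1,J2)=(1,0,0); link0 fixed
link1: (2,0,0)
link2: (3,0,0)
R 0-1 [J1]: (3,1,0)
link3: (4,1,0)
C 3-1 [J2]: (4,1,1)
link4: (5,1,1)
link5: (6,1,1)
PS 2-1 [J2]: (6,1,2)
PS 5-1 [J2]: (6,1,3)
link6: (7,1,3)
C 4-1 [J2]: (7,1,4)
P 0-6 [J1]: (7,2,4)
link7: (8,2,4)
P 3-7 [J1]: (8,3,4)
link8: (9,3,4)
C 8-0 [J2]: (9,3,5)
link9: (10,3,5)
R 9-0 [J1]: (10,4,5)
Grübler: 3·9 − 2·4 − 5 = 14

M = 14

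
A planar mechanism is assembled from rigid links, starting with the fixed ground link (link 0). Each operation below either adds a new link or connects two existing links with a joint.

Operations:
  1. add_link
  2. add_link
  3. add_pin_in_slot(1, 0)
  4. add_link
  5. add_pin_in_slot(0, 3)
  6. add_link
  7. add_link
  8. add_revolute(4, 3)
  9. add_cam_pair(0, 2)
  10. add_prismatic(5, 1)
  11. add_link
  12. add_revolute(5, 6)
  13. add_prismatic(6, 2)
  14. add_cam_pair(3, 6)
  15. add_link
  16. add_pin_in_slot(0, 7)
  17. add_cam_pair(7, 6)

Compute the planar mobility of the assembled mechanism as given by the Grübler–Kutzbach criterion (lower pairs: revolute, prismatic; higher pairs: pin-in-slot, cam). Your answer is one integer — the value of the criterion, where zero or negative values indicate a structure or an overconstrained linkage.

M = 7

ground; <1,0,0>
#1 <2,0,0>
#2 <3,0,0>
PS:1↔0 J2 <3,0,1>
#3 <4,0,1>
PS:0↔3 J2 <4,0,2>
#4 <5,0,2>
#5 <6,0,2>
R:4↔3 J1 <6,1,2>
C:0↔2 J2 <6,1,3>
P:5↔1 J1 <6,2,3>
#6 <7,2,3>
R:5↔6 J1 <7,3,3>
P:6↔2 J1 <7,4,3>
C:3↔6 J2 <7,4,4>
#7 <8,4,4>
PS:0↔7 J2 <8,4,5>
C:7↔6 J2 <8,4,6>
3×7 − 2×4 − 1×6 = 7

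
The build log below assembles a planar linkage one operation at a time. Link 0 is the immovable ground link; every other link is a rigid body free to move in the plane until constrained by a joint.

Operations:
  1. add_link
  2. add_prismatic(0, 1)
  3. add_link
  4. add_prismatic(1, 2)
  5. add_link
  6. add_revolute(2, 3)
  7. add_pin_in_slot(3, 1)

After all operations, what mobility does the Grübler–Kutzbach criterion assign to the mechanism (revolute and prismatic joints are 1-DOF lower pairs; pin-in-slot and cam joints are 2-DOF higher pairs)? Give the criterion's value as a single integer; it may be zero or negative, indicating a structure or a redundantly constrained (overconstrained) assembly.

ground; <1,0,0>
#1 <2,0,0>
P:0↔1 J1 <2,1,0>
#2 <3,1,0>
P:1↔2 J1 <3,2,0>
#3 <4,2,0>
R:2↔3 J1 <4,3,0>
PS:3↔1 J2 <4,3,1>
3×3 − 2×3 − 1×1 = 2

M = 2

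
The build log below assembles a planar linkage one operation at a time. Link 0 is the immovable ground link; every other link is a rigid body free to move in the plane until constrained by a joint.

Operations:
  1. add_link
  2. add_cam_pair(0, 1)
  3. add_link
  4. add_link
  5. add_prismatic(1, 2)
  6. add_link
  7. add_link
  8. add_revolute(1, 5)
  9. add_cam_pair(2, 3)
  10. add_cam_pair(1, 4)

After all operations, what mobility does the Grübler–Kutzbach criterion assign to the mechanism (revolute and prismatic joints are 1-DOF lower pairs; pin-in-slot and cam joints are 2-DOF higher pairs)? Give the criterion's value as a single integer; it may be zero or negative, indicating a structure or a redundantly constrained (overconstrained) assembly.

L=1 J1=0 J2=0
add link → L=2 J1=0 J2=0
C@0,1 dof=2 J2 → L=2 J1=0 J2=1
add link → L=3 J1=0 J2=1
add link → L=4 J1=0 J2=1
P@1,2 dof=1 J1 → L=4 J1=1 J2=1
add link → L=5 J1=1 J2=1
add link → L=6 J1=1 J2=1
R@1,5 dof=1 J1 → L=6 J1=2 J2=1
C@2,3 dof=2 J2 → L=6 J1=2 J2=2
C@1,4 dof=2 J2 → L=6 J1=2 J2=3
M=3(L−1)−2J1−J2=3·5−2·2−3=8

M = 8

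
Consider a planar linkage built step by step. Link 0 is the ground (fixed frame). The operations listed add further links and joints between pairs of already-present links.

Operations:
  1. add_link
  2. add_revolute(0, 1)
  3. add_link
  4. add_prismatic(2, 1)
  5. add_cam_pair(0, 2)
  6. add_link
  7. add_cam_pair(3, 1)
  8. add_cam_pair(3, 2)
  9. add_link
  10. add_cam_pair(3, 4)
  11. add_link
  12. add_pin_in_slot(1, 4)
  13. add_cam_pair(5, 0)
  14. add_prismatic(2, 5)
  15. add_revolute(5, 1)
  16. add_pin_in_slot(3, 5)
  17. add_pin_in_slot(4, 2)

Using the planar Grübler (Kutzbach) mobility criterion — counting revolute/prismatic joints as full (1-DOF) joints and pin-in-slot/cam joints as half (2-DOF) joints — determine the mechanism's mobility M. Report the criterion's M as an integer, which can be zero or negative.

ground; <1,0,0>
#1 <2,0,0>
R:0↔1 J1 <2,1,0>
#2 <3,1,0>
P:2↔1 J1 <3,2,0>
C:0↔2 J2 <3,2,1>
#3 <4,2,1>
C:3↔1 J2 <4,2,2>
C:3↔2 J2 <4,2,3>
#4 <5,2,3>
C:3↔4 J2 <5,2,4>
#5 <6,2,4>
PS:1↔4 J2 <6,2,5>
C:5↔0 J2 <6,2,6>
P:2↔5 J1 <6,3,6>
R:5↔1 J1 <6,4,6>
PS:3↔5 J2 <6,4,7>
PS:4↔2 J2 <6,4,8>
3×5 − 2×4 − 1×8 = -1

M = -1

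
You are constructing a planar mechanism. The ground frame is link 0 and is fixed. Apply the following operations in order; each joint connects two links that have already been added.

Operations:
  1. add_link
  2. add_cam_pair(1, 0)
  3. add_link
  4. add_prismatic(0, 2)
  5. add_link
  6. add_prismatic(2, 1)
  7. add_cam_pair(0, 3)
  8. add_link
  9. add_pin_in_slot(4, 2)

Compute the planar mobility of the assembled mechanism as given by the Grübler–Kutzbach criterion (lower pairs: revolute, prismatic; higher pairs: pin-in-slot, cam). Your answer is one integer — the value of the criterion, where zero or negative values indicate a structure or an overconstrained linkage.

M = 5

ground; <1,0,0>
#1 <2,0,0>
C:1↔0 J2 <2,0,1>
#2 <3,0,1>
P:0↔2 J1 <3,1,1>
#3 <4,1,1>
P:2↔1 J1 <4,2,1>
C:0↔3 J2 <4,2,2>
#4 <5,2,2>
PS:4↔2 J2 <5,2,3>
3×4 − 2×2 − 1×3 = 5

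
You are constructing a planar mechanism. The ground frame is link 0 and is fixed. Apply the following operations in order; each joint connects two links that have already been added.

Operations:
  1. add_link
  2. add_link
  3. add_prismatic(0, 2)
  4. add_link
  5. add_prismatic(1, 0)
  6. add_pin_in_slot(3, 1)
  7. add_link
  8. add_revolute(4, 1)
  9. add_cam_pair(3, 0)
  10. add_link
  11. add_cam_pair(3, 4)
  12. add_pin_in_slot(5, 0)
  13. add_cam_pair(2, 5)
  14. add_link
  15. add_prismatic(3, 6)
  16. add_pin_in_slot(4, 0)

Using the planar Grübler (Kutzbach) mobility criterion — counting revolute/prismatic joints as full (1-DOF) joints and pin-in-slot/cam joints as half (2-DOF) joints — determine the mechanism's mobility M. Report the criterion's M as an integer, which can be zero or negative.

M = 4

(L,J1,J2)=(1,0,0); link0 fixed
link1: (2,0,0)
link2: (3,0,0)
P 0-2 [J1]: (3,1,0)
link3: (4,1,0)
P 1-0 [J1]: (4,2,0)
PS 3-1 [J2]: (4,2,1)
link4: (5,2,1)
R 4-1 [J1]: (5,3,1)
C 3-0 [J2]: (5,3,2)
link5: (6,3,2)
C 3-4 [J2]: (6,3,3)
PS 5-0 [J2]: (6,3,4)
C 2-5 [J2]: (6,3,5)
link6: (7,3,5)
P 3-6 [J1]: (7,4,5)
PS 4-0 [J2]: (7,4,6)
Grübler: 3·6 − 2·4 − 6 = 4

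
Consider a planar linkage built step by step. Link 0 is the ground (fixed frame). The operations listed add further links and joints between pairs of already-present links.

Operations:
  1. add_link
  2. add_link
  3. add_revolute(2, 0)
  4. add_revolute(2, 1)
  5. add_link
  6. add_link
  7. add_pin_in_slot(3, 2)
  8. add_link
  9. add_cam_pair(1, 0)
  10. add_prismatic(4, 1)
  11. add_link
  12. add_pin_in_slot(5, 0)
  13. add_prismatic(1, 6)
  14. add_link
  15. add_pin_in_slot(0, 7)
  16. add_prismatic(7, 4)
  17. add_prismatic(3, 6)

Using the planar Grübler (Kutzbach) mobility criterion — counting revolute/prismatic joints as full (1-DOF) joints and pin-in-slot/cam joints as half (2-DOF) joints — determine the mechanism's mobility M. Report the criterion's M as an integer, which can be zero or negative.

M = 5

[1;0;0] (link 0 is ground)
L+ [2;0;0]
L+ [3;0;0]
R(2,0)∈J1 [3;1;0]
R(2,1)∈J1 [3;2;0]
L+ [4;2;0]
L+ [5;2;0]
PS(3,2)∈J2 [5;2;1]
L+ [6;2;1]
C(1,0)∈J2 [6;2;2]
P(4,1)∈J1 [6;3;2]
L+ [7;3;2]
PS(5,0)∈J2 [7;3;3]
P(1,6)∈J1 [7;4;3]
L+ [8;4;3]
PS(0,7)∈J2 [8;4;4]
P(7,4)∈J1 [8;5;4]
P(3,6)∈J1 [8;6;4]
mobility = 21 − 12 − 4 = 5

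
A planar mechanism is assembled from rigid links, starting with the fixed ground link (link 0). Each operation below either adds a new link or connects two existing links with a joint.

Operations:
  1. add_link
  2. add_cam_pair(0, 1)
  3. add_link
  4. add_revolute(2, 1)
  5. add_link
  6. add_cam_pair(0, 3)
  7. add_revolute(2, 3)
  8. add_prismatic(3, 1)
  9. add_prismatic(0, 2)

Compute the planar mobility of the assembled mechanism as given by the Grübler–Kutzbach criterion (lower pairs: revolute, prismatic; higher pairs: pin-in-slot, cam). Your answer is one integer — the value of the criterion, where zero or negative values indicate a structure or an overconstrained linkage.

[1;0;0] (link 0 is ground)
L+ [2;0;0]
C(0,1)∈J2 [2;0;1]
L+ [3;0;1]
R(2,1)∈J1 [3;1;1]
L+ [4;1;1]
C(0,3)∈J2 [4;1;2]
R(2,3)∈J1 [4;2;2]
P(3,1)∈J1 [4;3;2]
P(0,2)∈J1 [4;4;2]
mobility = 9 − 8 − 2 = -1

M = -1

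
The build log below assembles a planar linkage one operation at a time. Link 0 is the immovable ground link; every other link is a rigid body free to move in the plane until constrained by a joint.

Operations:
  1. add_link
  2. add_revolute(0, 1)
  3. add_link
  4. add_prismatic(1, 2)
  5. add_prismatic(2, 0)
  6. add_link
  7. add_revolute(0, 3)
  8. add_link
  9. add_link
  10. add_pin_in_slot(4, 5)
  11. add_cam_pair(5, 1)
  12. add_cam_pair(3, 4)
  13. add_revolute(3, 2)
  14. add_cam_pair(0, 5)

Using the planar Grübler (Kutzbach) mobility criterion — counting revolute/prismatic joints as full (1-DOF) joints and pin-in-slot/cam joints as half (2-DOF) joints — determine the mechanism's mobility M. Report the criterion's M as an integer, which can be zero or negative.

(L,J1,J2)=(1,0,0); link0 fixed
link1: (2,0,0)
R 0-1 [J1]: (2,1,0)
link2: (3,1,0)
P 1-2 [J1]: (3,2,0)
P 2-0 [J1]: (3,3,0)
link3: (4,3,0)
R 0-3 [J1]: (4,4,0)
link4: (5,4,0)
link5: (6,4,0)
PS 4-5 [J2]: (6,4,1)
C 5-1 [J2]: (6,4,2)
C 3-4 [J2]: (6,4,3)
R 3-2 [J1]: (6,5,3)
C 0-5 [J2]: (6,5,4)
Grübler: 3·5 − 2·5 − 4 = 1

M = 1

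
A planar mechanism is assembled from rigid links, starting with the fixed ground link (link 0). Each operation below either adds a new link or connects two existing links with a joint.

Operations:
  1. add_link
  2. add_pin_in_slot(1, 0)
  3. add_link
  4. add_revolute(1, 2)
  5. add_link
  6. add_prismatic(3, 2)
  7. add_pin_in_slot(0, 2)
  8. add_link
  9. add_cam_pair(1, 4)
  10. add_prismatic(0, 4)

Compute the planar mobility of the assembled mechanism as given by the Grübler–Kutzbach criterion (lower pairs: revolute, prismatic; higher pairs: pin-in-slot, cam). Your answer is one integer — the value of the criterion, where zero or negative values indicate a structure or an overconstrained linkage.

M = 3

ground; <1,0,0>
#1 <2,0,0>
PS:1↔0 J2 <2,0,1>
#2 <3,0,1>
R:1↔2 J1 <3,1,1>
#3 <4,1,1>
P:3↔2 J1 <4,2,1>
PS:0↔2 J2 <4,2,2>
#4 <5,2,2>
C:1↔4 J2 <5,2,3>
P:0↔4 J1 <5,3,3>
3×4 − 2×3 − 1×3 = 3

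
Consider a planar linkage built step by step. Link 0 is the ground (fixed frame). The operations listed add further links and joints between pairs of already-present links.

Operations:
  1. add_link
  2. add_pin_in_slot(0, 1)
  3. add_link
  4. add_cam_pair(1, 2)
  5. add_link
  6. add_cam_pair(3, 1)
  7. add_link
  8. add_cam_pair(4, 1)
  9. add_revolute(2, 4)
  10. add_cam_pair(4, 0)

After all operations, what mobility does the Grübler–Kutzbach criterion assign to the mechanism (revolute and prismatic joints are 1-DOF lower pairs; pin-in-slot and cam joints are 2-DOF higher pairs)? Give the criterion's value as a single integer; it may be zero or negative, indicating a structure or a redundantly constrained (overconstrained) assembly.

M = 5

link 0 = ground. State L|J1|J2 = 1|0|0
+link1  2|0|0
PS(0,1) f=2→J2  2|0|1
+link2  3|0|1
C(1,2) f=2→J2  3|0|2
+link3  4|0|2
C(3,1) f=2→J2  4|0|3
+link4  5|0|3
C(4,1) f=2→J2  5|0|4
R(2,4) f=1→J1  5|1|4
C(4,0) f=2→J2  5|1|5
M = 3(5−1)−2·1−5 = 12−2−5 = 5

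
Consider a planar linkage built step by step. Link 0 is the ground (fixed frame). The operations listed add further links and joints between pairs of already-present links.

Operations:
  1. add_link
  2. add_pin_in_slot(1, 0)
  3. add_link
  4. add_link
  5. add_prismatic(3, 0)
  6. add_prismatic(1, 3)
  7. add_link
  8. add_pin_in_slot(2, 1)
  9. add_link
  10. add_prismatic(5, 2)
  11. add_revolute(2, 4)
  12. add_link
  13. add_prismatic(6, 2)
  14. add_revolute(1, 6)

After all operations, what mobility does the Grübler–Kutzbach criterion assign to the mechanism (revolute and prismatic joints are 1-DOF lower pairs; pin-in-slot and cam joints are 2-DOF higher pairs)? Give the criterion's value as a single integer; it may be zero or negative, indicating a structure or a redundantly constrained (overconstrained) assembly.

ground; <1,0,0>
#1 <2,0,0>
PS:1↔0 J2 <2,0,1>
#2 <3,0,1>
#3 <4,0,1>
P:3↔0 J1 <4,1,1>
P:1↔3 J1 <4,2,1>
#4 <5,2,1>
PS:2↔1 J2 <5,2,2>
#5 <6,2,2>
P:5↔2 J1 <6,3,2>
R:2↔4 J1 <6,4,2>
#6 <7,4,2>
P:6↔2 J1 <7,5,2>
R:1↔6 J1 <7,6,2>
3×6 − 2×6 − 1×2 = 4

M = 4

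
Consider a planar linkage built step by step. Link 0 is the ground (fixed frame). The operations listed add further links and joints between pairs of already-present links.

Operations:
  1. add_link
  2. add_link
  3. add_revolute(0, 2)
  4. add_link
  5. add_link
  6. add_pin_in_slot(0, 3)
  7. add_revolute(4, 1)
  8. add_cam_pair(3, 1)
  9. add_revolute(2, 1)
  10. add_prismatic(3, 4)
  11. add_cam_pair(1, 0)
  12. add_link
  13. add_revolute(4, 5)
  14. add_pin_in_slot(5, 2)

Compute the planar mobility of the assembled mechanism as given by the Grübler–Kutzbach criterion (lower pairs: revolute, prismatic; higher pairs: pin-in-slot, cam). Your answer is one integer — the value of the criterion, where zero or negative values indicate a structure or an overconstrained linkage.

M = 1

(L,J1,J2)=(1,0,0); link0 fixed
link1: (2,0,0)
link2: (3,0,0)
R 0-2 [J1]: (3,1,0)
link3: (4,1,0)
link4: (5,1,0)
PS 0-3 [J2]: (5,1,1)
R 4-1 [J1]: (5,2,1)
C 3-1 [J2]: (5,2,2)
R 2-1 [J1]: (5,3,2)
P 3-4 [J1]: (5,4,2)
C 1-0 [J2]: (5,4,3)
link5: (6,4,3)
R 4-5 [J1]: (6,5,3)
PS 5-2 [J2]: (6,5,4)
Grübler: 3·5 − 2·5 − 4 = 1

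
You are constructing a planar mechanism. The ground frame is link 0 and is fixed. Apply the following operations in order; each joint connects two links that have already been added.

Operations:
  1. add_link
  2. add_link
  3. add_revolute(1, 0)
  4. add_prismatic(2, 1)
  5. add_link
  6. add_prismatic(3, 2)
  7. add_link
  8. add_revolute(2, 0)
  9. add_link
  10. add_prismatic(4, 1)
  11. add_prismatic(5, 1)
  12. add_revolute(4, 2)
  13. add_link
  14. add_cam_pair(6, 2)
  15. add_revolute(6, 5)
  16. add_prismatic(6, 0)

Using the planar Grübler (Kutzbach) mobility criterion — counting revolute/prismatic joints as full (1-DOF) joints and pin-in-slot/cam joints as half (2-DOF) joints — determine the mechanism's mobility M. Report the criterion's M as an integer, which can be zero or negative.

M = -1

[1;0;0] (link 0 is ground)
L+ [2;0;0]
L+ [3;0;0]
R(1,0)∈J1 [3;1;0]
P(2,1)∈J1 [3;2;0]
L+ [4;2;0]
P(3,2)∈J1 [4;3;0]
L+ [5;3;0]
R(2,0)∈J1 [5;4;0]
L+ [6;4;0]
P(4,1)∈J1 [6;5;0]
P(5,1)∈J1 [6;6;0]
R(4,2)∈J1 [6;7;0]
L+ [7;7;0]
C(6,2)∈J2 [7;7;1]
R(6,5)∈J1 [7;8;1]
P(6,0)∈J1 [7;9;1]
mobility = 18 − 18 − 1 = -1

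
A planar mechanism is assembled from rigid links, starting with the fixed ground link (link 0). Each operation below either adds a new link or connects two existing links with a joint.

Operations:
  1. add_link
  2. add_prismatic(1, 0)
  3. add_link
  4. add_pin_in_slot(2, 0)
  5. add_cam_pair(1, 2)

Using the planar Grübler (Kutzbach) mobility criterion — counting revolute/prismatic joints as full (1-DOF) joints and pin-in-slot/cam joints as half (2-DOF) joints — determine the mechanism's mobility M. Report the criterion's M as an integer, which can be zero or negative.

[1;0;0] (link 0 is ground)
L+ [2;0;0]
P(1,0)∈J1 [2;1;0]
L+ [3;1;0]
PS(2,0)∈J2 [3;1;1]
C(1,2)∈J2 [3;1;2]
mobility = 6 − 2 − 2 = 2

M = 2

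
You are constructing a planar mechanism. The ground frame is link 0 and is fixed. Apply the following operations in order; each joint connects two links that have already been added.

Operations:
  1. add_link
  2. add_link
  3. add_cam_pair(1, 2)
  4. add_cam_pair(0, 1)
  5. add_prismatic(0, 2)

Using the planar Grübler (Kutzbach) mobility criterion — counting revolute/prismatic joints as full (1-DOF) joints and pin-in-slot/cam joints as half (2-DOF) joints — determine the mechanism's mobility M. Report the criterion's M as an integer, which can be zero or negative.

M = 2

link 0 = ground. State L|J1|J2 = 1|0|0
+link1  2|0|0
+link2  3|0|0
C(1,2) f=2→J2  3|0|1
C(0,1) f=2→J2  3|0|2
P(0,2) f=1→J1  3|1|2
M = 3(3−1)−2·1−2 = 6−2−2 = 2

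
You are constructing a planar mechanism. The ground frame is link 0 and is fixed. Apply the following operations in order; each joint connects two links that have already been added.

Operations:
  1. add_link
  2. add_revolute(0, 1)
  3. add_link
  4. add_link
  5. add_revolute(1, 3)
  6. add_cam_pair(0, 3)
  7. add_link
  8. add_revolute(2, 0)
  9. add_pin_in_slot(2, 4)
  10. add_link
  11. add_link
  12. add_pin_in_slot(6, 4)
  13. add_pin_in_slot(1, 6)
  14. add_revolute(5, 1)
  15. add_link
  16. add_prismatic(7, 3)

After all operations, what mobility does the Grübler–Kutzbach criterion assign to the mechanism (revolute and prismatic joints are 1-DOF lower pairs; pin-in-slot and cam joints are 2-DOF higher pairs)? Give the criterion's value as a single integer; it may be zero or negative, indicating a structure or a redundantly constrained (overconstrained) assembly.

M = 7

[1;0;0] (link 0 is ground)
L+ [2;0;0]
R(0,1)∈J1 [2;1;0]
L+ [3;1;0]
L+ [4;1;0]
R(1,3)∈J1 [4;2;0]
C(0,3)∈J2 [4;2;1]
L+ [5;2;1]
R(2,0)∈J1 [5;3;1]
PS(2,4)∈J2 [5;3;2]
L+ [6;3;2]
L+ [7;3;2]
PS(6,4)∈J2 [7;3;3]
PS(1,6)∈J2 [7;3;4]
R(5,1)∈J1 [7;4;4]
L+ [8;4;4]
P(7,3)∈J1 [8;5;4]
mobility = 21 − 10 − 4 = 7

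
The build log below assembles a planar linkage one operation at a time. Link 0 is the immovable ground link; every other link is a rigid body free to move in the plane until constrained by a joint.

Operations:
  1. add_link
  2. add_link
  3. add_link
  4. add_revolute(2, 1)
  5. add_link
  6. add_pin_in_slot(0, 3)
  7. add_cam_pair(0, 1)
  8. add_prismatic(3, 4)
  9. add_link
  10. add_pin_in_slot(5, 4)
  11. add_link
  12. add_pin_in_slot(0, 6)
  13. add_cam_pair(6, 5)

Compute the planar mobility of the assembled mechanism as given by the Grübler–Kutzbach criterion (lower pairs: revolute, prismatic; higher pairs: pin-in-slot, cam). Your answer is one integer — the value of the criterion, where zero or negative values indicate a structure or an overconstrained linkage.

M = 9

ground; <1,0,0>
#1 <2,0,0>
#2 <3,0,0>
#3 <4,0,0>
R:2↔1 J1 <4,1,0>
#4 <5,1,0>
PS:0↔3 J2 <5,1,1>
C:0↔1 J2 <5,1,2>
P:3↔4 J1 <5,2,2>
#5 <6,2,2>
PS:5↔4 J2 <6,2,3>
#6 <7,2,3>
PS:0↔6 J2 <7,2,4>
C:6↔5 J2 <7,2,5>
3×6 − 2×2 − 1×5 = 9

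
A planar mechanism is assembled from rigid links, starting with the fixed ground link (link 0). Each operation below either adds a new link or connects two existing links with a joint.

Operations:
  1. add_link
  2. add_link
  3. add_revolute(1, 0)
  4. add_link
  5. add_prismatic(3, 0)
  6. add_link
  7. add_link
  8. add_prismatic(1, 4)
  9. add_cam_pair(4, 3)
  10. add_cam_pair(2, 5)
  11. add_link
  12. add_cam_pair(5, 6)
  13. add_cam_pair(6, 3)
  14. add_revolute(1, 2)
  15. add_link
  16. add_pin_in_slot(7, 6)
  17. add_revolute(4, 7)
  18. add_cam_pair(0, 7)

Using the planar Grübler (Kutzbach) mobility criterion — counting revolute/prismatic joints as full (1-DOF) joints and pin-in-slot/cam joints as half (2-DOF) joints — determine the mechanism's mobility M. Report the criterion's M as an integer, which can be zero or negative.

(L,J1,J2)=(1,0,0); link0 fixed
link1: (2,0,0)
link2: (3,0,0)
R 1-0 [J1]: (3,1,0)
link3: (4,1,0)
P 3-0 [J1]: (4,2,0)
link4: (5,2,0)
link5: (6,2,0)
P 1-4 [J1]: (6,3,0)
C 4-3 [J2]: (6,3,1)
C 2-5 [J2]: (6,3,2)
link6: (7,3,2)
C 5-6 [J2]: (7,3,3)
C 6-3 [J2]: (7,3,4)
R 1-2 [J1]: (7,4,4)
link7: (8,4,4)
PS 7-6 [J2]: (8,4,5)
R 4-7 [J1]: (8,5,5)
C 0-7 [J2]: (8,5,6)
Grübler: 3·7 − 2·5 − 6 = 5

M = 5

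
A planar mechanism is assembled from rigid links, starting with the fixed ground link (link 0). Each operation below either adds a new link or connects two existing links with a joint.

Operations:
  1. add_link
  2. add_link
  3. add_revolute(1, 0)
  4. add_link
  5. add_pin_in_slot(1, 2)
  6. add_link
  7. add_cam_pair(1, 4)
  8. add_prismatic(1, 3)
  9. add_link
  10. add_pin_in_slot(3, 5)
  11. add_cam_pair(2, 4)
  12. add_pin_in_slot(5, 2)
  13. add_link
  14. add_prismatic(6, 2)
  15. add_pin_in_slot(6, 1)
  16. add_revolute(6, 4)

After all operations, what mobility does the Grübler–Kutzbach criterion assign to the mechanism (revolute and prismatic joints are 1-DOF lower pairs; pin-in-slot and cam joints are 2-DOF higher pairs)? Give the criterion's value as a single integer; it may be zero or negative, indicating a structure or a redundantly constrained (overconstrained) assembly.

link 0 = ground. State L|J1|J2 = 1|0|0
+link1  2|0|0
+link2  3|0|0
R(1,0) f=1→J1  3|1|0
+link3  4|1|0
PS(1,2) f=2→J2  4|1|1
+link4  5|1|1
C(1,4) f=2→J2  5|1|2
P(1,3) f=1→J1  5|2|2
+link5  6|2|2
PS(3,5) f=2→J2  6|2|3
C(2,4) f=2→J2  6|2|4
PS(5,2) f=2→J2  6|2|5
+link6  7|2|5
P(6,2) f=1→J1  7|3|5
PS(6,1) f=2→J2  7|3|6
R(6,4) f=1→J1  7|4|6
M = 3(7−1)−2·4−6 = 18−8−6 = 4

M = 4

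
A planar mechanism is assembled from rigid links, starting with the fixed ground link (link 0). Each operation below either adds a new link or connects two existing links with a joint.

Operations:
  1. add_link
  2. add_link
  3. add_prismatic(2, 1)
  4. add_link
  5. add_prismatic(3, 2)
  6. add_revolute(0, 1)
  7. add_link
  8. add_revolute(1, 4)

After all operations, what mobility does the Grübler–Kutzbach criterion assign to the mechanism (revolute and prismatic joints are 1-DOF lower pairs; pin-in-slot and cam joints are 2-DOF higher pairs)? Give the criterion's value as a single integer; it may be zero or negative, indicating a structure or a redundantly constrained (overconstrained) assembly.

M = 4

L=1 J1=0 J2=0
add link → L=2 J1=0 J2=0
add link → L=3 J1=0 J2=0
P@2,1 dof=1 J1 → L=3 J1=1 J2=0
add link → L=4 J1=1 J2=0
P@3,2 dof=1 J1 → L=4 J1=2 J2=0
R@0,1 dof=1 J1 → L=4 J1=3 J2=0
add link → L=5 J1=3 J2=0
R@1,4 dof=1 J1 → L=5 J1=4 J2=0
M=3(L−1)−2J1−J2=3·4−2·4−0=4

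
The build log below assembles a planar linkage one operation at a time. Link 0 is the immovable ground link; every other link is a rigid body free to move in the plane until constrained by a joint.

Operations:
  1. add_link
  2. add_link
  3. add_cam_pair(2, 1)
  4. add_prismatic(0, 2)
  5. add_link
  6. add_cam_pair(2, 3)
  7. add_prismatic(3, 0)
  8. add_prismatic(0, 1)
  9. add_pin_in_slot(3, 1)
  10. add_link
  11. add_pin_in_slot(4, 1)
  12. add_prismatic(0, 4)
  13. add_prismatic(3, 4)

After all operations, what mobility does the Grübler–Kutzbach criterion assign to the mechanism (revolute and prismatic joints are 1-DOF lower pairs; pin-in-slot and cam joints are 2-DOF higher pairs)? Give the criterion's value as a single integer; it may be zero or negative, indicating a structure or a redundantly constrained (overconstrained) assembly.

M = -2

ground; <1,0,0>
#1 <2,0,0>
#2 <3,0,0>
C:2↔1 J2 <3,0,1>
P:0↔2 J1 <3,1,1>
#3 <4,1,1>
C:2↔3 J2 <4,1,2>
P:3↔0 J1 <4,2,2>
P:0↔1 J1 <4,3,2>
PS:3↔1 J2 <4,3,3>
#4 <5,3,3>
PS:4↔1 J2 <5,3,4>
P:0↔4 J1 <5,4,4>
P:3↔4 J1 <5,5,4>
3×4 − 2×5 − 1×4 = -2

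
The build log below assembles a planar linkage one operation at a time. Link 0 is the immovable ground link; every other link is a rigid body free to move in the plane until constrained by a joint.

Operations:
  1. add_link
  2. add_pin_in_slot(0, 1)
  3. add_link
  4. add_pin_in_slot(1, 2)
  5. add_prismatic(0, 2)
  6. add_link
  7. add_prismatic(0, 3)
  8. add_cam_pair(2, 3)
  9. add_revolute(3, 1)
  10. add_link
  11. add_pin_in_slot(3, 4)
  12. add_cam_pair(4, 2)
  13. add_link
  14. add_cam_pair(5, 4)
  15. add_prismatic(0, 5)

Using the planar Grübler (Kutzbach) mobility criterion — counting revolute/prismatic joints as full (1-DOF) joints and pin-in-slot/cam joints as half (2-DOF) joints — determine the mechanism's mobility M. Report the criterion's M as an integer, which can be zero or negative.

ground; <1,0,0>
#1 <2,0,0>
PS:0↔1 J2 <2,0,1>
#2 <3,0,1>
PS:1↔2 J2 <3,0,2>
P:0↔2 J1 <3,1,2>
#3 <4,1,2>
P:0↔3 J1 <4,2,2>
C:2↔3 J2 <4,2,3>
R:3↔1 J1 <4,3,3>
#4 <5,3,3>
PS:3↔4 J2 <5,3,4>
C:4↔2 J2 <5,3,5>
#5 <6,3,5>
C:5↔4 J2 <6,3,6>
P:0↔5 J1 <6,4,6>
3×5 − 2×4 − 1×6 = 1

M = 1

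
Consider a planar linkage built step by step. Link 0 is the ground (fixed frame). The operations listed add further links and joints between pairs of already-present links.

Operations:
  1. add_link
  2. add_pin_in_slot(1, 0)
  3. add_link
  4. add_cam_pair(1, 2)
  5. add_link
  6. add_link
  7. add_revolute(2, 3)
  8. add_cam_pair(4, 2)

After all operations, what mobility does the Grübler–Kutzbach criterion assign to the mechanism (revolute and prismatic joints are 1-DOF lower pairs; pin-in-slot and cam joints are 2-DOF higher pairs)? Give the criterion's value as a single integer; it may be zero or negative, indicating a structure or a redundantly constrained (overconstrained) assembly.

M = 7

link 0 = ground. State L|J1|J2 = 1|0|0
+link1  2|0|0
PS(1,0) f=2→J2  2|0|1
+link2  3|0|1
C(1,2) f=2→J2  3|0|2
+link3  4|0|2
+link4  5|0|2
R(2,3) f=1→J1  5|1|2
C(4,2) f=2→J2  5|1|3
M = 3(5−1)−2·1−3 = 12−2−3 = 7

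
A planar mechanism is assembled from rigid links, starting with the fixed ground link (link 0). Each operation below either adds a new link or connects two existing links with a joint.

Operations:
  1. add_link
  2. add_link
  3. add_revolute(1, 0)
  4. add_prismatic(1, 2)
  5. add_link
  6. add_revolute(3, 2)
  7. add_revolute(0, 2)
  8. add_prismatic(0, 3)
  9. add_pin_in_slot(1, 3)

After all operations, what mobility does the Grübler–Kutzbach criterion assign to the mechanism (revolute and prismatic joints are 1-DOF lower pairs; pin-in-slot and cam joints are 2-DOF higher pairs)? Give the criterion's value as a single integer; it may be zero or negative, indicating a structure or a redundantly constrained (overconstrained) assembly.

M = -2

L=1 J1=0 J2=0
add link → L=2 J1=0 J2=0
add link → L=3 J1=0 J2=0
R@1,0 dof=1 J1 → L=3 J1=1 J2=0
P@1,2 dof=1 J1 → L=3 J1=2 J2=0
add link → L=4 J1=2 J2=0
R@3,2 dof=1 J1 → L=4 J1=3 J2=0
R@0,2 dof=1 J1 → L=4 J1=4 J2=0
P@0,3 dof=1 J1 → L=4 J1=5 J2=0
PS@1,3 dof=2 J2 → L=4 J1=5 J2=1
M=3(L−1)−2J1−J2=3·3−2·5−1=-2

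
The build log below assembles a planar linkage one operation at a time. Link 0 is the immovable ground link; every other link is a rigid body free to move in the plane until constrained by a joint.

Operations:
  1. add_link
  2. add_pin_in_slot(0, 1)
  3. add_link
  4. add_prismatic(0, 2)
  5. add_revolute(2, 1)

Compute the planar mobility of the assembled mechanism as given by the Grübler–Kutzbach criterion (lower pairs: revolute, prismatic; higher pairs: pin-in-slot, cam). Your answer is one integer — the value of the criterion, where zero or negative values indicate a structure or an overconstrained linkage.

(L,J1,J2)=(1,0,0); link0 fixed
link1: (2,0,0)
PS 0-1 [J2]: (2,0,1)
link2: (3,0,1)
P 0-2 [J1]: (3,1,1)
R 2-1 [J1]: (3,2,1)
Grübler: 3·2 − 2·2 − 1 = 1

M = 1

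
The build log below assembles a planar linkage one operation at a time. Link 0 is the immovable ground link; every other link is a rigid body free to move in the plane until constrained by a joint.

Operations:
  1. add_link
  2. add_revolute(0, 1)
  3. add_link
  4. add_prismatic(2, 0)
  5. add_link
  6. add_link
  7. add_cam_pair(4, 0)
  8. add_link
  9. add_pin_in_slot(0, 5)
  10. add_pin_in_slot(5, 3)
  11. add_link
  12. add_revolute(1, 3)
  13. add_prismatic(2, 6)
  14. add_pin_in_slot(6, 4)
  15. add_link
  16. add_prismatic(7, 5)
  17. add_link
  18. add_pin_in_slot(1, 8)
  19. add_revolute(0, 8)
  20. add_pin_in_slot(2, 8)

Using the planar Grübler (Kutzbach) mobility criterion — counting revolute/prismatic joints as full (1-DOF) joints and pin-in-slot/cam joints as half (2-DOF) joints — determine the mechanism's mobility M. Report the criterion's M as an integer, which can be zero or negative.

M = 6

link 0 = ground. State L|J1|J2 = 1|0|0
+link1  2|0|0
R(0,1) f=1→J1  2|1|0
+link2  3|1|0
P(2,0) f=1→J1  3|2|0
+link3  4|2|0
+link4  5|2|0
C(4,0) f=2→J2  5|2|1
+link5  6|2|1
PS(0,5) f=2→J2  6|2|2
PS(5,3) f=2→J2  6|2|3
+link6  7|2|3
R(1,3) f=1→J1  7|3|3
P(2,6) f=1→J1  7|4|3
PS(6,4) f=2→J2  7|4|4
+link7  8|4|4
P(7,5) f=1→J1  8|5|4
+link8  9|5|4
PS(1,8) f=2→J2  9|5|5
R(0,8) f=1→J1  9|6|5
PS(2,8) f=2→J2  9|6|6
M = 3(9−1)−2·6−6 = 24−12−6 = 6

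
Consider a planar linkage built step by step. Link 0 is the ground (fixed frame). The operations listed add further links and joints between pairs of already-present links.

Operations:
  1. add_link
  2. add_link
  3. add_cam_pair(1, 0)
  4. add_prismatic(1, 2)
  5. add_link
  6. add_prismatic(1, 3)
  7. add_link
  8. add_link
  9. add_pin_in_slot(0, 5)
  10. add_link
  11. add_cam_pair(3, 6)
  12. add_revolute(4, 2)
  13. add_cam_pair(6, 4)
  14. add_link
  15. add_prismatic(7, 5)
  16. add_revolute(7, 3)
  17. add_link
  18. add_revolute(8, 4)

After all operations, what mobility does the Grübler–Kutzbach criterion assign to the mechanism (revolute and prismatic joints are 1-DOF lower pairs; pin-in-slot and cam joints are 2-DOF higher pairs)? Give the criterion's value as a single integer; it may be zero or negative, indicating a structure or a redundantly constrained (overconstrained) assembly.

[1;0;0] (link 0 is ground)
L+ [2;0;0]
L+ [3;0;0]
C(1,0)∈J2 [3;0;1]
P(1,2)∈J1 [3;1;1]
L+ [4;1;1]
P(1,3)∈J1 [4;2;1]
L+ [5;2;1]
L+ [6;2;1]
PS(0,5)∈J2 [6;2;2]
L+ [7;2;2]
C(3,6)∈J2 [7;2;3]
R(4,2)∈J1 [7;3;3]
C(6,4)∈J2 [7;3;4]
L+ [8;3;4]
P(7,5)∈J1 [8;4;4]
R(7,3)∈J1 [8;5;4]
L+ [9;5;4]
R(8,4)∈J1 [9;6;4]
mobility = 24 − 12 − 4 = 8

M = 8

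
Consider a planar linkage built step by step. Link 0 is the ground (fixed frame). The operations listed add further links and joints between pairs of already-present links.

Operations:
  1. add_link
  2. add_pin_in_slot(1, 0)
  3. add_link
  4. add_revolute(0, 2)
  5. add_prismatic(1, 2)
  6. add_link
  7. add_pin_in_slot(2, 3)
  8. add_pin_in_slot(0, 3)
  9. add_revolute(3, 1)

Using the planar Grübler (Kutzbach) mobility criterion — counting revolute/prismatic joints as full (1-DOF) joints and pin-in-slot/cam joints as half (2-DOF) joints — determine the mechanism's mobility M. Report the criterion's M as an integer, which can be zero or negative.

M = 0

L=1 J1=0 J2=0
add link → L=2 J1=0 J2=0
PS@1,0 dof=2 J2 → L=2 J1=0 J2=1
add link → L=3 J1=0 J2=1
R@0,2 dof=1 J1 → L=3 J1=1 J2=1
P@1,2 dof=1 J1 → L=3 J1=2 J2=1
add link → L=4 J1=2 J2=1
PS@2,3 dof=2 J2 → L=4 J1=2 J2=2
PS@0,3 dof=2 J2 → L=4 J1=2 J2=3
R@3,1 dof=1 J1 → L=4 J1=3 J2=3
M=3(L−1)−2J1−J2=3·3−2·3−3=0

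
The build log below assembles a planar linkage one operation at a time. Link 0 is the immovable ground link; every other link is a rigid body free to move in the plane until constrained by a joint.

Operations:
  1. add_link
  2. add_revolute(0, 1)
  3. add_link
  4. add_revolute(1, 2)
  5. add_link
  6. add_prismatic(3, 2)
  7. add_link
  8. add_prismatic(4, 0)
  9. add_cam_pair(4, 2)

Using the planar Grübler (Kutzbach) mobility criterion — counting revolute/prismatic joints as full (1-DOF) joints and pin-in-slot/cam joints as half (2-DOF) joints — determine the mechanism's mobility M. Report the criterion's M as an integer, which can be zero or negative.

M = 3

[1;0;0] (link 0 is ground)
L+ [2;0;0]
R(0,1)∈J1 [2;1;0]
L+ [3;1;0]
R(1,2)∈J1 [3;2;0]
L+ [4;2;0]
P(3,2)∈J1 [4;3;0]
L+ [5;3;0]
P(4,0)∈J1 [5;4;0]
C(4,2)∈J2 [5;4;1]
mobility = 12 − 8 − 1 = 3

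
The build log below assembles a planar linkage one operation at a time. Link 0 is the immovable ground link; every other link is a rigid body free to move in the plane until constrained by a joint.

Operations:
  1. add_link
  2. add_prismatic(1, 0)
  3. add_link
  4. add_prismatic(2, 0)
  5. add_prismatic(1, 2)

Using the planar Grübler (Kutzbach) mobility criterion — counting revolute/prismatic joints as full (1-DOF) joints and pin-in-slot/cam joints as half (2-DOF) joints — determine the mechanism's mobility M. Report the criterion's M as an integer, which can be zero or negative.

link 0 = ground. State L|J1|J2 = 1|0|0
+link1  2|0|0
P(1,0) f=1→J1  2|1|0
+link2  3|1|0
P(2,0) f=1→J1  3|2|0
P(1,2) f=1→J1  3|3|0
M = 3(3−1)−2·3−0 = 6−6−0 = 0

M = 0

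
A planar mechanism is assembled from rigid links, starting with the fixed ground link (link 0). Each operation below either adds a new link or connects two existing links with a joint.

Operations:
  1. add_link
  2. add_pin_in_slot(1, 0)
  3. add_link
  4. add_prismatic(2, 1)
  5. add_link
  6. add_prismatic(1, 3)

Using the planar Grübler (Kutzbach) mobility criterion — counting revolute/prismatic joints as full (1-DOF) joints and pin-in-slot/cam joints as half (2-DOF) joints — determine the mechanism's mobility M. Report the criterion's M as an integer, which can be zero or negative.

M = 4

L=1 J1=0 J2=0
add link → L=2 J1=0 J2=0
PS@1,0 dof=2 J2 → L=2 J1=0 J2=1
add link → L=3 J1=0 J2=1
P@2,1 dof=1 J1 → L=3 J1=1 J2=1
add link → L=4 J1=1 J2=1
P@1,3 dof=1 J1 → L=4 J1=2 J2=1
M=3(L−1)−2J1−J2=3·3−2·2−1=4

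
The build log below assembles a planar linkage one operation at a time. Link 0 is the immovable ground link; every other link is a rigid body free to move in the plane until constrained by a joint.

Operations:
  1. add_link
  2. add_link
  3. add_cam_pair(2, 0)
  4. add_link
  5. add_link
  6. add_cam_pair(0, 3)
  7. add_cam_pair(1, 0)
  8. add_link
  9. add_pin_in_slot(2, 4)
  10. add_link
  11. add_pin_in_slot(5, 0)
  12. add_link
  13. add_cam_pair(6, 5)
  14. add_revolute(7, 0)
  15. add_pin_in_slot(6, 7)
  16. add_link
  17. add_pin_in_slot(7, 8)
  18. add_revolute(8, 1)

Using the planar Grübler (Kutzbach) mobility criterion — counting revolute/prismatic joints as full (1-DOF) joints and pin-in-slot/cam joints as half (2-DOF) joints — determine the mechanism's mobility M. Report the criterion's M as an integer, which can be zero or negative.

[1;0;0] (link 0 is ground)
L+ [2;0;0]
L+ [3;0;0]
C(2,0)∈J2 [3;0;1]
L+ [4;0;1]
L+ [5;0;1]
C(0,3)∈J2 [5;0;2]
C(1,0)∈J2 [5;0;3]
L+ [6;0;3]
PS(2,4)∈J2 [6;0;4]
L+ [7;0;4]
PS(5,0)∈J2 [7;0;5]
L+ [8;0;5]
C(6,5)∈J2 [8;0;6]
R(7,0)∈J1 [8;1;6]
PS(6,7)∈J2 [8;1;7]
L+ [9;1;7]
PS(7,8)∈J2 [9;1;8]
R(8,1)∈J1 [9;2;8]
mobility = 24 − 4 − 8 = 12

M = 12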